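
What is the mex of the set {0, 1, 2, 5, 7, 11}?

3

The values 0, 1, 2 are all present; 3 is the first non-negative integer missing from the set.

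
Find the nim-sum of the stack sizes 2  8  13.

7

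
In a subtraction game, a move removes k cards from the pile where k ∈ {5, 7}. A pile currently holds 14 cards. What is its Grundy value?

0

Grundy values for subtraction set {5, 7}:
k:     0  1  2  3  4  5  6  7  8  9 10 11 12 13 14
g(k):  0  0  0  0  0  1  1  1  1  1  2  2  0  0  0
So g(14) = 0.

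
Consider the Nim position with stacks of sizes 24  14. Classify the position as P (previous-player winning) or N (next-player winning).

N-position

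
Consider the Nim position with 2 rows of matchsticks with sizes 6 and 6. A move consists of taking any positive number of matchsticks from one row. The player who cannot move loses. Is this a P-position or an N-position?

P-position

Compute the nim-sum pairwise:
6 ^ 6 = 0
The nim-sum is 0, so this is a P-position: the player to move is in a losing position under optimal play.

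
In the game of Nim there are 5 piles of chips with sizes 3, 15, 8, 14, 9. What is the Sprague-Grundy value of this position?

In binary:
  0011  (3)
  1111  (15)
  1000  (8)
  1110  (14)
  1001  (9)
  ----
  0011  (3)

3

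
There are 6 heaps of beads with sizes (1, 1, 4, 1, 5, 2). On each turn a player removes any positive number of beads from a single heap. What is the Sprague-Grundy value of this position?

2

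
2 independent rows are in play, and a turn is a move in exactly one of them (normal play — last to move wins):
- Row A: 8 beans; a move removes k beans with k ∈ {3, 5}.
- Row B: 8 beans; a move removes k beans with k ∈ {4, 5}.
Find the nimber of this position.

2

Grundy values for row A (subtraction set {3, 5}):
k:     0  1  2  3  4  5  6  7  8
g(k):  0  0  0  1  1  1  2  2  0
So g(8) = 0.
For row B, compute g(0), g(1), … with moves {4, 5}:
g(0) = mex{} = 0
g(1) = mex{} = 0
g(2) = mex{} = 0
g(3) = mex{} = 0
g(4) = mex{0} = 1
g(5) = mex{0} = 1
g(6) = mex{0} = 1
g(7) = mex{0} = 1
g(8) = mex{0,1} = 2
So g(8) = 2.
The value of a disjunctive sum is the nim-sum of the parts.
Combined value = 0 XOR 2 = 2.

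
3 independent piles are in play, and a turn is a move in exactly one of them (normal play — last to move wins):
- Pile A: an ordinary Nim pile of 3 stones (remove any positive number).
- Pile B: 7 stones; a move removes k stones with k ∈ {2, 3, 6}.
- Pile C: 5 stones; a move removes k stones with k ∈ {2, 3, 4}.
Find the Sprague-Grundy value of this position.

0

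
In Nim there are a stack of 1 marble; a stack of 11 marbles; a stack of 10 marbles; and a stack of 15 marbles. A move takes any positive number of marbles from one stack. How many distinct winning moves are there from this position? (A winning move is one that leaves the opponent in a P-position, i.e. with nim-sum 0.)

3

Nim-sum: 1 ⊕ 11 ⊕ 10 ⊕ 15 = 15.
The overall nim-sum is X = 15. A stack of size p has a winning move iff p XOR X < p (reduce it to p XOR X).
  1: 1 XOR 15 = 14 ≥ 1 — no move.
  11: 11 XOR 15 = 4 < 11 — winning move (to 4).
  10: 10 XOR 15 = 5 < 10 — winning move (to 5).
  15: 15 XOR 15 = 0 < 15 — winning move (to 0).
That gives 3 winning moves.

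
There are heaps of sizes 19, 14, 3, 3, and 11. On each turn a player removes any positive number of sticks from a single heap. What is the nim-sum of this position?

22

Nim-sum: 19 XOR 14 XOR 3 XOR 3 XOR 11 = 22.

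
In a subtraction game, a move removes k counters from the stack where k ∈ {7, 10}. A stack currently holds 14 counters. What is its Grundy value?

Grundy values for subtraction set {7, 10}:
k:     0  1  2  3  4  5  6  7  8  9 10 11 12 13 14
g(k):  0  0  0  0  0  0  0  1  1  1  1  1  1  1  2
So g(14) = 2.

2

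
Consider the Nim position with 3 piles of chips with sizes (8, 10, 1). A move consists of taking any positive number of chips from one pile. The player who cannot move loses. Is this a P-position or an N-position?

N-position

Bitwise XOR of the heap sizes:
  1000  (8)
  1010  (10)
  0001  (1)
  ----
  0011  (3)
The nim-sum is 3 ≠ 0, so this is an N-position: the player to move can win.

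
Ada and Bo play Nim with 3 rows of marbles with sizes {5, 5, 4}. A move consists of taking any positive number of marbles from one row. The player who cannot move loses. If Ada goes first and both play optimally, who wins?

Ada wins

Nim-sum: 5 ⊕ 5 ⊕ 4 = 4.
The nim-sum is 4 ≠ 0, so this is an N-position: the player to move can win; Ada has a winning move.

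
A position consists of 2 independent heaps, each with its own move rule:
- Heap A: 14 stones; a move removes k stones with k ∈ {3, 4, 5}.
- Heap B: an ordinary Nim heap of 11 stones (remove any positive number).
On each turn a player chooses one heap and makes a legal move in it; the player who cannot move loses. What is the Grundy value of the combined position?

Build the Grundy sequence for heap A with g(k) = mex{g(k−s) : s ∈ {3, 4, 5}, s ≤ k}:
g(0) = mex{} = 0
g(1) = mex{} = 0
g(2) = mex{} = 0
g(3) = mex{0} = 1
g(4) = mex{0} = 1
g(5) = mex{0} = 1
g(6) = mex{0,1} = 2
g(7) = mex{0,1} = 2
g(8) = mex{1} = 0
g(9) = mex{1,2} = 0
g(10) = mex{1,2} = 0
g(11) = mex{0,2} = 1
g(12) = mex{0,2} = 1
g(13) = mex{0} = 1
g(14) = mex{0,1} = 2
So g(14) = 2.
Heap B is a plain Nim heap of size 11, so its Grundy value is 11.
By the Sprague-Grundy theorem, the Grundy value of a sum of independent games is the XOR of the component values.
Combined value = 2 ⊕ 11 = 9.

9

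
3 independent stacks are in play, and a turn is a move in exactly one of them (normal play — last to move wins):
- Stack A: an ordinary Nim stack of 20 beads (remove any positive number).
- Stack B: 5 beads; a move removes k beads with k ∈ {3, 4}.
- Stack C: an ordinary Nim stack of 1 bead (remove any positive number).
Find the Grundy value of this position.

Stack A is a plain Nim stack of size 20, so its Grundy value is 20.
For stack B, compute g(0), g(1), … with moves {3, 4}:
g(0) = mex{} = 0
g(1) = mex{} = 0
g(2) = mex{} = 0
g(3) = mex{0} = 1
g(4) = mex{0} = 1
g(5) = mex{0} = 1
So g(5) = 1.
Stack C is a plain Nim stack of size 1, so its Grundy value is 1.
The value of a disjunctive sum is the nim-sum of the parts.
Combined value = 20 XOR 1 XOR 1 = 20.

20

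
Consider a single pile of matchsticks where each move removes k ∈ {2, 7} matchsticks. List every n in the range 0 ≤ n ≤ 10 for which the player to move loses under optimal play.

Grundy values for subtraction set {2, 7}:
k:     0  1  2  3  4  5  6  7  8  9 10
g(k):  0  0  1  1  0  0  1  1  2  0  0
The P-positions (g = 0) in 0..10 are 0, 1, 4, 5, 9, 10.

0, 1, 4, 5, 9, 10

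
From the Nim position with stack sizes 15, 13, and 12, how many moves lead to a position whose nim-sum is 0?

3

Nim-sum: 15 ⊕ 13 ⊕ 12 = 14.
The overall nim-sum is X = 14. A stack of size p has a winning move iff p XOR X < p (reduce it to p XOR X).
  15: 15 XOR 14 = 1 < 15 — winning move (to 1).
  13: 13 XOR 14 = 3 < 13 — winning move (to 3).
  12: 12 XOR 14 = 2 < 12 — winning move (to 2).
That gives 3 winning moves.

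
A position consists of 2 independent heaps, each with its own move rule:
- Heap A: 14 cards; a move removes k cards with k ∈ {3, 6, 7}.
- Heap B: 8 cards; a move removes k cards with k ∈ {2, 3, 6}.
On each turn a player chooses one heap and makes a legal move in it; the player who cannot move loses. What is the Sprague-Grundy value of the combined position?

For heap A, compute g(0), g(1), … with moves {3, 6, 7}:
k:     0  1  2  3  4  5  6  7  8  9 10 11 12 13 14
g(k):  0  0  0  1  1  1  2  2  2  3  0  0  0  1  1
So g(14) = 1.
Build the Grundy sequence for heap B with g(k) = mex{g(k−s) : s ∈ {2, 3, 6}, s ≤ k}:
k:     0  1  2  3  4  5  6  7  8
g(k):  0  0  1  1  2  0  3  1  2
So g(8) = 2.
The value of a disjunctive sum is the nim-sum of the parts.
Combined value = 1 XOR 2 = 3.

3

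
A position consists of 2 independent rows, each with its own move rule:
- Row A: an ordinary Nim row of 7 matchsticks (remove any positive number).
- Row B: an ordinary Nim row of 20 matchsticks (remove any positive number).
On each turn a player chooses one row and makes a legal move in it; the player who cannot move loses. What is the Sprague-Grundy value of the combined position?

19

Row A is a plain Nim row of size 7, so its Grundy value is 7.
Row B is a plain Nim row of size 20, so its Grundy value is 20.
The value of a disjunctive sum is the nim-sum of the parts.
Combined value = 7 ⊕ 20 = 19.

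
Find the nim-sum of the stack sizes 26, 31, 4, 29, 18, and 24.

Nim-sum: 26 ^ 31 ^ 4 ^ 29 ^ 18 ^ 24 = 22.

22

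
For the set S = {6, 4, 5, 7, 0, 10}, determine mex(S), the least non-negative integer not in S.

1

0 is in the set but 1 is not, so the mex is 1.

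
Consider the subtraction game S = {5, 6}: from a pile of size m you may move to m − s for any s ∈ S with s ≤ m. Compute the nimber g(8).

1

Grundy values for subtraction set {5, 6}:
g(0) = mex{} = 0
g(1) = mex{} = 0
g(2) = mex{} = 0
g(3) = mex{} = 0
g(4) = mex{} = 0
g(5) = mex{0} = 1
g(6) = mex{0} = 1
g(7) = mex{0} = 1
g(8) = mex{0} = 1
So g(8) = 1.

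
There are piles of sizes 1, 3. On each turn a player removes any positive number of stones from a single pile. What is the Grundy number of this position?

2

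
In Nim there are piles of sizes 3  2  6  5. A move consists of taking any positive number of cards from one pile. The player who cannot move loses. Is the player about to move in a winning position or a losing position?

Winning position

Bitwise XOR of the heap sizes:
  011  (3)
  010  (2)
  110  (6)
  101  (5)
  ---
  010  (2)
The nim-sum is 2 ≠ 0, so this is an N-position: the player to move can win.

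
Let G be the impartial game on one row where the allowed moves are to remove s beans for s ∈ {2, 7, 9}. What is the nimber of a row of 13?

Compute g(0), g(1), … for moves {2, 7, 9}:
g(0) = mex{} = 0
g(1) = mex{} = 0
g(2) = mex{0} = 1
g(3) = mex{0} = 1
g(4) = mex{1} = 0
g(5) = mex{1} = 0
g(6) = mex{0} = 1
g(7) = mex{0} = 1
g(8) = mex{0,1} = 2
g(9) = mex{0,1} = 2
g(10) = mex{0,1,2} = 3
g(11) = mex{0,1,2} = 3
g(12) = mex{0,1,3} = 2
g(13) = mex{0,1,3} = 2
So g(13) = 2.

2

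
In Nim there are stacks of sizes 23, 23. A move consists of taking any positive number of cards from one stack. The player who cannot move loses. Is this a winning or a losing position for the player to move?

Write each in binary and XOR column by column:
  10111  (23)
  10111  (23)
  -----
  00000  (0)
The nim-sum is 0, so this is a P-position: the player to move is in a losing position under optimal play.

Losing position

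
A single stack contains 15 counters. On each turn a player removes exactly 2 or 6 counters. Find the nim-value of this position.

Compute g(0), g(1), … for moves {2, 6}:
k:     0  1  2  3  4  5  6  7  8  9 10 11 12 13 14 15
g(k):  0  0  1  1  0  0  1  1  0  0  1  1  0  0  1  1
So g(15) = 1.

1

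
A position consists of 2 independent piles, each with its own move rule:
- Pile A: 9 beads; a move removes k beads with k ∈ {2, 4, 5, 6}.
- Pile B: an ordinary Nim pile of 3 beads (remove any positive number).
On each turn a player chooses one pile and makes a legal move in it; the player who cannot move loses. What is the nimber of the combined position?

3

Build the Grundy sequence for pile A with g(k) = mex{g(k−s) : s ∈ {2, 4, 5, 6}, s ≤ k}:
k:     0  1  2  3  4  5  6  7  8  9
g(k):  0  0  1  1  2  2  3  3  0  0
So g(9) = 0.
Pile B is a plain Nim pile of size 3, so its Grundy value is 3.
By the Sprague-Grundy theorem, the Grundy value of a sum of independent games is the XOR of the component values.
Combined value = 0 ⊕ 3 = 3.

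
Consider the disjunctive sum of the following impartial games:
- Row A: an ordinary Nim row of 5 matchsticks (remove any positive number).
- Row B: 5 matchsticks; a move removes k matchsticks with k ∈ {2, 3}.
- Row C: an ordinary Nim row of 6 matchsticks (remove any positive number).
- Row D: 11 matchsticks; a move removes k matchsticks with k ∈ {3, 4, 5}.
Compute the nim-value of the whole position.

Row A is a plain Nim row of size 5, so its Grundy value is 5.
For row B, compute g(0), g(1), … with moves {2, 3}:
k:     0  1  2  3  4  5
g(k):  0  0  1  1  2  0
So g(5) = 0.
Row C is a plain Nim row of size 6, so its Grundy value is 6.
Grundy values for row D (subtraction set {3, 4, 5}):
g(0) = mex{} = 0
g(1) = mex{} = 0
g(2) = mex{} = 0
g(3) = mex{0} = 1
g(4) = mex{0} = 1
g(5) = mex{0} = 1
g(6) = mex{0,1} = 2
g(7) = mex{0,1} = 2
g(8) = mex{1} = 0
g(9) = mex{1,2} = 0
g(10) = mex{1,2} = 0
g(11) = mex{0,2} = 1
So g(11) = 1.
By the Sprague-Grundy theorem, the Grundy value of a sum of independent games is the XOR of the component values.
Combined value = 5 XOR 0 XOR 6 XOR 1 = 2.

2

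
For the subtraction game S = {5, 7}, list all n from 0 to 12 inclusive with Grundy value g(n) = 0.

0, 1, 2, 3, 4, 12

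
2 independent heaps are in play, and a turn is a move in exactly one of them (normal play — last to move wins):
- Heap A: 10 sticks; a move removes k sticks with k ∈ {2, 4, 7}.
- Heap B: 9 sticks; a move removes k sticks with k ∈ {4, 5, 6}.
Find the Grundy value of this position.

Build the Grundy sequence for heap A with g(k) = mex{g(k−s) : s ∈ {2, 4, 7}, s ≤ k}:
g(0) = mex{} = 0
g(1) = mex{} = 0
g(2) = mex{0} = 1
g(3) = mex{0} = 1
g(4) = mex{0,1} = 2
g(5) = mex{0,1} = 2
g(6) = mex{1,2} = 0
g(7) = mex{0,1,2} = 3
g(8) = mex{0,2} = 1
g(9) = mex{1,2,3} = 0
g(10) = mex{0,1} = 2
So g(10) = 2.
For heap B, compute g(0), g(1), … with moves {4, 5, 6}:
k:     0  1  2  3  4  5  6  7  8  9
g(k):  0  0  0  0  1  1  1  1  2  2
So g(9) = 2.
The value of a disjunctive sum is the nim-sum of the parts.
Combined value = 2 ⊕ 2 = 0.

0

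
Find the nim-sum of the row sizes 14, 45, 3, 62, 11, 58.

47

Compute the nim-sum pairwise:
14 ⊕ 45 = 35
35 ⊕ 3 = 32
32 ⊕ 62 = 30
30 ⊕ 11 = 21
21 ⊕ 58 = 47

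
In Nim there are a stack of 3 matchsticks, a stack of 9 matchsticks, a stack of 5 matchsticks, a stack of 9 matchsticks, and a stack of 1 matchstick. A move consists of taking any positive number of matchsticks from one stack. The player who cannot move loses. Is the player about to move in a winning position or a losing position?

Winning position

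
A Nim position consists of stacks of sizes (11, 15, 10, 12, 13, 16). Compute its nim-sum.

31

Nim-sum: 11 ⊕ 15 ⊕ 10 ⊕ 12 ⊕ 13 ⊕ 16 = 31.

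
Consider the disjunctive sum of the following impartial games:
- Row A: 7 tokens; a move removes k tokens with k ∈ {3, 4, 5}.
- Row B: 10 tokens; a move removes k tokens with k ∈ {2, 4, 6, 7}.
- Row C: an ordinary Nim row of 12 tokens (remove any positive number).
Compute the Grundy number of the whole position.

14

Grundy values for row A (subtraction set {3, 4, 5}):
k:     0  1  2  3  4  5  6  7
g(k):  0  0  0  1  1  1  2  2
So g(7) = 2.
For row B, compute g(0), g(1), … with moves {2, 4, 6, 7}:
g(0) = mex{} = 0
g(1) = mex{} = 0
g(2) = mex{0} = 1
g(3) = mex{0} = 1
g(4) = mex{0,1} = 2
g(5) = mex{0,1} = 2
g(6) = mex{0,1,2} = 3
g(7) = mex{0,1,2} = 3
g(8) = mex{0,1,2,3} = 4
g(9) = mex{1,2,3} = 0
g(10) = mex{1,2,3,4} = 0
So g(10) = 0.
Row C is a plain Nim row of size 12, so its Grundy value is 12.
The value of a disjunctive sum is the nim-sum of the parts.
Combined value = 2 ⊕ 0 ⊕ 12 = 14.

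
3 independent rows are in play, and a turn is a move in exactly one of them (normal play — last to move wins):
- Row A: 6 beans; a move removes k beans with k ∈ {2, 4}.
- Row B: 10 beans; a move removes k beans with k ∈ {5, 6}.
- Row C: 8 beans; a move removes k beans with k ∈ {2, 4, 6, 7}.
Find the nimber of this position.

6

Grundy values for row A (subtraction set {2, 4}):
k:     0  1  2  3  4  5  6
g(k):  0  0  1  1  2  2  0
So g(6) = 0.
Build the Grundy sequence for row B with g(k) = mex{g(k−s) : s ∈ {5, 6}, s ≤ k}:
k:     0  1  2  3  4  5  6  7  8  9 10
g(k):  0  0  0  0  0  1  1  1  1  1  2
So g(10) = 2.
Grundy values for row C (subtraction set {2, 4, 6, 7}):
k:     0  1  2  3  4  5  6  7  8
g(k):  0  0  1  1  2  2  3  3  4
So g(8) = 4.
By the Sprague-Grundy theorem, the Grundy value of a sum of independent games is the XOR of the component values.
Combined value = 0 ⊕ 2 ⊕ 4 = 6.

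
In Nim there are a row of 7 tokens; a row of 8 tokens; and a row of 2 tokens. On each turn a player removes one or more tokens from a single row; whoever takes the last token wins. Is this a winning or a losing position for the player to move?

Bitwise XOR of the heap sizes:
  0111  (7)
  1000  (8)
  0010  (2)
  ----
  1101  (13)
The nim-sum is 13 ≠ 0, so this is an N-position: the player to move can win.

Winning position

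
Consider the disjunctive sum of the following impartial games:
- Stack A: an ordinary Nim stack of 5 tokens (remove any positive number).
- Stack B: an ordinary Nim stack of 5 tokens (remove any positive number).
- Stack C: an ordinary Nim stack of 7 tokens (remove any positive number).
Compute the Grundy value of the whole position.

7

Stack A is a plain Nim stack of size 5, so its Grundy value is 5.
Stack B is a plain Nim stack of size 5, so its Grundy value is 5.
Stack C is a plain Nim stack of size 7, so its Grundy value is 7.
By the Sprague-Grundy theorem, the Grundy value of a sum of independent games is the XOR of the component values.
Combined value = 5 ⊕ 5 ⊕ 7 = 7.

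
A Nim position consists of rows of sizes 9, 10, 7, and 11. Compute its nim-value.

15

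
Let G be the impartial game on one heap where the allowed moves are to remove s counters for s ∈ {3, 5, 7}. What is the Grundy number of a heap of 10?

Compute g(0), g(1), … for moves {3, 5, 7}:
g(0) = mex{} = 0
g(1) = mex{} = 0
g(2) = mex{} = 0
g(3) = mex{0} = 1
g(4) = mex{0} = 1
g(5) = mex{0} = 1
g(6) = mex{0,1} = 2
g(7) = mex{0,1} = 2
g(8) = mex{0,1} = 2
g(9) = mex{0,1,2} = 3
g(10) = mex{1,2} = 0
So g(10) = 0.

0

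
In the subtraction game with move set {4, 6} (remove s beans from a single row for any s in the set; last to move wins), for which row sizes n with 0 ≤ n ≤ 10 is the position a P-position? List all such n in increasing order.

0, 1, 2, 3, 10

Build the Grundy sequence with g(k) = mex{g(k−s) : s ∈ {4, 6}, s ≤ k}:
k:     0  1  2  3  4  5  6  7  8  9 10
g(k):  0  0  0  0  1  1  1  1  2  2  0
The P-positions (g = 0) in 0..10 are 0, 1, 2, 3, 10.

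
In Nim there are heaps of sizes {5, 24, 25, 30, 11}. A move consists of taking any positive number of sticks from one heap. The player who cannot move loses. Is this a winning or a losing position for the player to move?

Winning position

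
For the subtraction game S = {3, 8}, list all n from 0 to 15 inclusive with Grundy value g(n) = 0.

0, 1, 2, 6, 7, 11, 12, 13

Build the Grundy sequence with g(k) = mex{g(k−s) : s ∈ {3, 8}, s ≤ k}:
k:     0  1  2  3  4  5  6  7  8  9 10 11 12 13 14 15
g(k):  0  0  0  1  1  1  0  0  2  1  1  0  0  0  1  1
The P-positions (g = 0) in 0..15 are 0, 1, 2, 6, 7, 11, 12, 13.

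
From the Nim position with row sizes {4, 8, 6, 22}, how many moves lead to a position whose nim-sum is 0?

1

Nim-sum: 4 ⊕ 8 ⊕ 6 ⊕ 22 = 28.
The overall nim-sum is X = 28. A row of size p has a winning move iff p XOR X < p (reduce it to p XOR X).
  4: 4 XOR 28 = 24 ≥ 4 — no move.
  8: 8 XOR 28 = 20 ≥ 8 — no move.
  6: 6 XOR 28 = 26 ≥ 6 — no move.
  22: 22 XOR 28 = 10 < 22 — winning move (to 10).
That gives 1 winning move.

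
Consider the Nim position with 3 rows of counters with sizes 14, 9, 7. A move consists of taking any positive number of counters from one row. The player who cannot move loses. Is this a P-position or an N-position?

P-position

Compute the nim-sum pairwise:
14 XOR 9 = 7
7 XOR 7 = 0
The nim-sum is 0, so this is a P-position: the player to move is in a losing position under optimal play.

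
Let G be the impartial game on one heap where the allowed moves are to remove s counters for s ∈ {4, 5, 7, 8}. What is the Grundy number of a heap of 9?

2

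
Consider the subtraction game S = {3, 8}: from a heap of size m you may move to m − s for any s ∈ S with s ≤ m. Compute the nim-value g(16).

1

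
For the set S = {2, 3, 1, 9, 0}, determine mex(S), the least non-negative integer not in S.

4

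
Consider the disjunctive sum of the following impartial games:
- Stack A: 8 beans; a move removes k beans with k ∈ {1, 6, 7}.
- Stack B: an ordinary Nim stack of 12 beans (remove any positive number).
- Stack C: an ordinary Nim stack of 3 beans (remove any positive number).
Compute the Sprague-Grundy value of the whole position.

13

Build the Grundy sequence for stack A with g(k) = mex{g(k−s) : s ∈ {1, 6, 7}, s ≤ k}:
g(0) = mex{} = 0
g(1) = mex{0} = 1
g(2) = mex{1} = 0
g(3) = mex{0} = 1
g(4) = mex{1} = 0
g(5) = mex{0} = 1
g(6) = mex{0,1} = 2
g(7) = mex{0,1,2} = 3
g(8) = mex{0,1,3} = 2
So g(8) = 2.
Stack B is a plain Nim stack of size 12, so its Grundy value is 12.
Stack C is a plain Nim stack of size 3, so its Grundy value is 3.
The value of a disjunctive sum is the nim-sum of the parts.
Combined value = 2 ⊕ 12 ⊕ 3 = 13.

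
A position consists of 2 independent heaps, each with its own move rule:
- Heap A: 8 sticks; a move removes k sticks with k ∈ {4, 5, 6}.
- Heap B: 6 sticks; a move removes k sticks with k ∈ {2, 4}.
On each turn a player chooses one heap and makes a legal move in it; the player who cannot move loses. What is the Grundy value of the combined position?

2

Build the Grundy sequence for heap A with g(k) = mex{g(k−s) : s ∈ {4, 5, 6}, s ≤ k}:
k:     0  1  2  3  4  5  6  7  8
g(k):  0  0  0  0  1  1  1  1  2
So g(8) = 2.
For heap B, compute g(0), g(1), … with moves {2, 4}:
g(0) = mex{} = 0
g(1) = mex{} = 0
g(2) = mex{0} = 1
g(3) = mex{0} = 1
g(4) = mex{0,1} = 2
g(5) = mex{0,1} = 2
g(6) = mex{1,2} = 0
So g(6) = 0.
The value of a disjunctive sum is the nim-sum of the parts.
Combined value = 2 XOR 0 = 2.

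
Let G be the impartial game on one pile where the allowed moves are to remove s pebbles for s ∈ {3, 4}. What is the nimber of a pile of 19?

Build the Grundy sequence with g(k) = mex{g(k−s) : s ∈ {3, 4}, s ≤ k}:
k:     0  1  2  3  4  5  6  7  8  9 10 11 12 13 14 15 16 17 18 19
g(k):  0  0  0  1  1  1  2  0  0  0  1  1  1  2  0  0  0  1  1  1
So g(19) = 1.

1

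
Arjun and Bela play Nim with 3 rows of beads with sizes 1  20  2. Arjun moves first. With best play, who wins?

Compute the nim-sum pairwise:
1 ⊕ 20 = 21
21 ⊕ 2 = 23
The nim-sum is 23 ≠ 0, so this is an N-position: the player to move can win; Arjun has a winning move.

Arjun wins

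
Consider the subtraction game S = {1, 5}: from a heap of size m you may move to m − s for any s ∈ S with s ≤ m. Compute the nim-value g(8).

Build the Grundy sequence with g(k) = mex{g(k−s) : s ∈ {1, 5}, s ≤ k}:
k:     0  1  2  3  4  5  6  7  8
g(k):  0  1  0  1  0  1  0  1  0
So g(8) = 0.

0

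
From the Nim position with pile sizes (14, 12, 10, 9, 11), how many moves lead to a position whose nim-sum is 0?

Compute the nim-sum pairwise:
14 ⊕ 12 = 2
2 ⊕ 10 = 8
8 ⊕ 9 = 1
1 ⊕ 11 = 10
The overall nim-sum is X = 10. A pile of size p has a winning move iff p XOR X < p (reduce it to p XOR X).
  14: 14 XOR 10 = 4 < 14 — winning move (to 4).
  12: 12 XOR 10 = 6 < 12 — winning move (to 6).
  10: 10 XOR 10 = 0 < 10 — winning move (to 0).
  9: 9 XOR 10 = 3 < 9 — winning move (to 3).
  11: 11 XOR 10 = 1 < 11 — winning move (to 1).
That gives 5 winning moves.

5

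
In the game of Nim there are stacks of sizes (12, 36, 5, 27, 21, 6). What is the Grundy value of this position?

37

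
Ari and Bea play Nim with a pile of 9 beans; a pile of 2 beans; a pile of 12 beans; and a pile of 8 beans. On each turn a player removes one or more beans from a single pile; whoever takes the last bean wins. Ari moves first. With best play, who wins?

Ari wins

Nim-sum: 9 XOR 2 XOR 12 XOR 8 = 15.
The nim-sum is 15 ≠ 0, so this is an N-position: the player to move can win; Ari has a winning move.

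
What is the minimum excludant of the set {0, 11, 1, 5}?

2

The values 0, 1 are all present; 2 is the first non-negative integer missing from the set.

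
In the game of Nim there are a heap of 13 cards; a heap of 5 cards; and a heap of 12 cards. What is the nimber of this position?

4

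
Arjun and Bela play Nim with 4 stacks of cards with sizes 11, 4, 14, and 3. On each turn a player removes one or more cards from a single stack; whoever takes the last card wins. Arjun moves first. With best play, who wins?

Nim-sum: 11 XOR 4 XOR 14 XOR 3 = 2.
The nim-sum is 2 ≠ 0, so this is an N-position: the player to move can win; Arjun has a winning move.

Arjun wins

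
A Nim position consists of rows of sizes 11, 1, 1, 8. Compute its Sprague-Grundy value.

Compute the nim-sum pairwise:
11 ⊕ 1 = 10
10 ⊕ 1 = 11
11 ⊕ 8 = 3

3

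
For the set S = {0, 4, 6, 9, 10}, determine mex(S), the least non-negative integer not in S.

1

0 is in the set but 1 is not, so the mex is 1.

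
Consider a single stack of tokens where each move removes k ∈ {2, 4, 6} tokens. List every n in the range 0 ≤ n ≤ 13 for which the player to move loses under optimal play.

Compute g(0), g(1), … for moves {2, 4, 6}:
k:     0  1  2  3  4  5  6  7  8  9 10 11 12 13
g(k):  0  0  1  1  2  2  3  3  0  0  1  1  2  2
The P-positions (g = 0) in 0..13 are 0, 1, 8, 9.

0, 1, 8, 9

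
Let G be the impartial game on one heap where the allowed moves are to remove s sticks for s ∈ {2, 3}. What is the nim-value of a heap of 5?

Build the Grundy sequence with g(k) = mex{g(k−s) : s ∈ {2, 3}, s ≤ k}:
g(0) = mex{} = 0
g(1) = mex{} = 0
g(2) = mex{0} = 1
g(3) = mex{0} = 1
g(4) = mex{0,1} = 2
g(5) = mex{1} = 0
So g(5) = 0.

0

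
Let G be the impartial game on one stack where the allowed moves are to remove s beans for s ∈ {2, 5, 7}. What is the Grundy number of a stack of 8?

2

Grundy values for subtraction set {2, 5, 7}:
g(0) = mex{} = 0
g(1) = mex{} = 0
g(2) = mex{0} = 1
g(3) = mex{0} = 1
g(4) = mex{1} = 0
g(5) = mex{0,1} = 2
g(6) = mex{0} = 1
g(7) = mex{0,1,2} = 3
g(8) = mex{0,1} = 2
So g(8) = 2.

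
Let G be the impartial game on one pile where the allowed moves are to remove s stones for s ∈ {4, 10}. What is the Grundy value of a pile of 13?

Compute g(0), g(1), … for moves {4, 10}:
k:     0  1  2  3  4  5  6  7  8  9 10 11 12 13
g(k):  0  0  0  0  1  1  1  1  0  0  2  2  1  1
So g(13) = 1.

1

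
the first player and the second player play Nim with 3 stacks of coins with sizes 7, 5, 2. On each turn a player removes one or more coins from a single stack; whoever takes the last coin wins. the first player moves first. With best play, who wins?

Compute the nim-sum pairwise:
7 XOR 5 = 2
2 XOR 2 = 0
The nim-sum is 0, so this is a P-position: the player to move is in a losing position under optimal play; the first player is about to move from it and so loses — the second player wins.

the second player wins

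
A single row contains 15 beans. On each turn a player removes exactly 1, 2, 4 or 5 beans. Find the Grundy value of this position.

0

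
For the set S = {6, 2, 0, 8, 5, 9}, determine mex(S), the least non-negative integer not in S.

1

0 is in the set but 1 is not, so the mex is 1.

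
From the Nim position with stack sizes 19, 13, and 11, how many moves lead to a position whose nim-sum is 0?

1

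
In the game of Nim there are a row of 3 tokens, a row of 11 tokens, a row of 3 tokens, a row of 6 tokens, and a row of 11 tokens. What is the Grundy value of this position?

6

Nim-sum: 3 XOR 11 XOR 3 XOR 6 XOR 11 = 6.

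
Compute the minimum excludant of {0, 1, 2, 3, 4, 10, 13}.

5

The values 0, 1, 2, 3, 4 are all present; 5 is the first non-negative integer missing from the set.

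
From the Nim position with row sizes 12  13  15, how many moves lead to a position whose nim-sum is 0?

In binary:
  1100  (12)
  1101  (13)
  1111  (15)
  ----
  1110  (14)
The overall nim-sum is X = 14. A row of size p has a winning move iff p XOR X < p (reduce it to p XOR X).
  12: 12 XOR 14 = 2 < 12 — winning move (to 2).
  13: 13 XOR 14 = 3 < 13 — winning move (to 3).
  15: 15 XOR 14 = 1 < 15 — winning move (to 1).
That gives 3 winning moves.

3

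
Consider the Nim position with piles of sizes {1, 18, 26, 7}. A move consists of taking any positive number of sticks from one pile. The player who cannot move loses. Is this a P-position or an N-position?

N-position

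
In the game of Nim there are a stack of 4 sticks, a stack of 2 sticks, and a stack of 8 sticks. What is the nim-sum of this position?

14

Compute the nim-sum pairwise:
4 ^ 2 = 6
6 ^ 8 = 14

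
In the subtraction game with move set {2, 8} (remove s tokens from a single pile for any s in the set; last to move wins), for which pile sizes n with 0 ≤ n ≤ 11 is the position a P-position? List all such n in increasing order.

0, 1, 4, 5, 10, 11

Grundy values for subtraction set {2, 8}:
g(0) = mex{} = 0
g(1) = mex{} = 0
g(2) = mex{0} = 1
g(3) = mex{0} = 1
g(4) = mex{1} = 0
g(5) = mex{1} = 0
g(6) = mex{0} = 1
g(7) = mex{0} = 1
g(8) = mex{0,1} = 2
g(9) = mex{0,1} = 2
g(10) = mex{1,2} = 0
g(11) = mex{1,2} = 0
The P-positions (g = 0) in 0..11 are 0, 1, 4, 5, 10, 11.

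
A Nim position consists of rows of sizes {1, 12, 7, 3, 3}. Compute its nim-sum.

Write each in binary and XOR column by column:
  0001  (1)
  1100  (12)
  0111  (7)
  0011  (3)
  0011  (3)
  ----
  1010  (10)

10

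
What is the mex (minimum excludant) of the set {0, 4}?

1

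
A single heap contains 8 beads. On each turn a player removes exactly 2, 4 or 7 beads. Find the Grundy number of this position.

1

Grundy values for subtraction set {2, 4, 7}:
g(0) = mex{} = 0
g(1) = mex{} = 0
g(2) = mex{0} = 1
g(3) = mex{0} = 1
g(4) = mex{0,1} = 2
g(5) = mex{0,1} = 2
g(6) = mex{1,2} = 0
g(7) = mex{0,1,2} = 3
g(8) = mex{0,2} = 1
So g(8) = 1.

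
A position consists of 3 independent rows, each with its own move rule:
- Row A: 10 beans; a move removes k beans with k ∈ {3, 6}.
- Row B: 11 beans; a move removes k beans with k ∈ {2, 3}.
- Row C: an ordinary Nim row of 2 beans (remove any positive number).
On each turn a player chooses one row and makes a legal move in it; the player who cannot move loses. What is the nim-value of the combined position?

2

For row A, compute g(0), g(1), … with moves {3, 6}:
g(0) = mex{} = 0
g(1) = mex{} = 0
g(2) = mex{} = 0
g(3) = mex{0} = 1
g(4) = mex{0} = 1
g(5) = mex{0} = 1
g(6) = mex{0,1} = 2
g(7) = mex{0,1} = 2
g(8) = mex{0,1} = 2
g(9) = mex{1,2} = 0
g(10) = mex{1,2} = 0
So g(10) = 0.
Build the Grundy sequence for row B with g(k) = mex{g(k−s) : s ∈ {2, 3}, s ≤ k}:
k:     0  1  2  3  4  5  6  7  8  9 10 11
g(k):  0  0  1  1  2  0  0  1  1  2  0  0
So g(11) = 0.
Row C is a plain Nim row of size 2, so its Grundy value is 2.
By the Sprague-Grundy theorem, the Grundy value of a sum of independent games is the XOR of the component values.
Combined value = 0 ⊕ 0 ⊕ 2 = 2.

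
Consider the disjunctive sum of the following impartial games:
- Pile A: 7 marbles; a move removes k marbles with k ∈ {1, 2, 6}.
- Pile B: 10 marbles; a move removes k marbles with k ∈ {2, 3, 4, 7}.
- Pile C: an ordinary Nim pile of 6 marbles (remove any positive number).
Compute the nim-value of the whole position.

Grundy values for pile A (subtraction set {1, 2, 6}):
k:     0  1  2  3  4  5  6  7
g(k):  0  1  2  0  1  2  3  0
So g(7) = 0.
Build the Grundy sequence for pile B with g(k) = mex{g(k−s) : s ∈ {2, 3, 4, 7}, s ≤ k}:
g(0) = mex{} = 0
g(1) = mex{} = 0
g(2) = mex{0} = 1
g(3) = mex{0} = 1
g(4) = mex{0,1} = 2
g(5) = mex{0,1} = 2
g(6) = mex{1,2} = 0
g(7) = mex{0,1,2} = 3
g(8) = mex{0,2} = 1
g(9) = mex{0,1,2,3} = 4
g(10) = mex{0,1,3} = 2
So g(10) = 2.
Pile C is a plain Nim pile of size 6, so its Grundy value is 6.
By the Sprague-Grundy theorem, the Grundy value of a sum of independent games is the XOR of the component values.
Combined value = 0 ⊕ 2 ⊕ 6 = 4.

4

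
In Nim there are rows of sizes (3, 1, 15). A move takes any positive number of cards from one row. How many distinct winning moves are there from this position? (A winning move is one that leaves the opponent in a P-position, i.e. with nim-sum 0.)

In binary:
  0011  (3)
  0001  (1)
  1111  (15)
  ----
  1101  (13)
The overall nim-sum is X = 13. A row of size p has a winning move iff p XOR X < p (reduce it to p XOR X).
  3: 3 XOR 13 = 14 ≥ 3 — no move.
  1: 1 XOR 13 = 12 ≥ 1 — no move.
  15: 15 XOR 13 = 2 < 15 — winning move (to 2).
That gives 1 winning move.

1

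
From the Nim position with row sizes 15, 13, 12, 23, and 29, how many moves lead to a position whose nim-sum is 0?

5

Nim-sum: 15 ^ 13 ^ 12 ^ 23 ^ 29 = 4.
The overall nim-sum is X = 4. A row of size p has a winning move iff p XOR X < p (reduce it to p XOR X).
  15: 15 XOR 4 = 11 < 15 — winning move (to 11).
  13: 13 XOR 4 = 9 < 13 — winning move (to 9).
  12: 12 XOR 4 = 8 < 12 — winning move (to 8).
  23: 23 XOR 4 = 19 < 23 — winning move (to 19).
  29: 29 XOR 4 = 25 < 29 — winning move (to 25).
That gives 5 winning moves.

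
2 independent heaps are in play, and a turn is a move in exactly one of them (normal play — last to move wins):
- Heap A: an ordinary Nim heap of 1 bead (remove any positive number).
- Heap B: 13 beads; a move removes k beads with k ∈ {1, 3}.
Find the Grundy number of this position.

Heap A is a plain Nim heap of size 1, so its Grundy value is 1.
Build the Grundy sequence for heap B with g(k) = mex{g(k−s) : s ∈ {1, 3}, s ≤ k}:
g(0) = mex{} = 0
g(1) = mex{0} = 1
g(2) = mex{1} = 0
g(3) = mex{0} = 1
g(4) = mex{1} = 0
g(5) = mex{0} = 1
g(6) = mex{1} = 0
g(7) = mex{0} = 1
g(8) = mex{1} = 0
g(9) = mex{0} = 1
g(10) = mex{1} = 0
g(11) = mex{0} = 1
g(12) = mex{1} = 0
g(13) = mex{0} = 1
So g(13) = 1.
The value of a disjunctive sum is the nim-sum of the parts.
Combined value = 1 XOR 1 = 0.

0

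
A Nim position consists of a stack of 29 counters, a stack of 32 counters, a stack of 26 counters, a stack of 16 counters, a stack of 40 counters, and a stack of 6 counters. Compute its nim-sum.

Nim-sum: 29 ^ 32 ^ 26 ^ 16 ^ 40 ^ 6 = 25.

25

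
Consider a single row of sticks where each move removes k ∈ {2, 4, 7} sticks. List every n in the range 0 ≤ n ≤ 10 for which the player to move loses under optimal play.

0, 1, 6, 9

Grundy values for subtraction set {2, 4, 7}:
k:     0  1  2  3  4  5  6  7  8  9 10
g(k):  0  0  1  1  2  2  0  3  1  0  2
The P-positions (g = 0) in 0..10 are 0, 1, 6, 9.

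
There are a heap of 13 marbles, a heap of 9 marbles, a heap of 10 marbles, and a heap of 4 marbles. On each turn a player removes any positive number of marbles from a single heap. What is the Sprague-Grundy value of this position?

In binary:
  1101  (13)
  1001  (9)
  1010  (10)
  0100  (4)
  ----
  1010  (10)

10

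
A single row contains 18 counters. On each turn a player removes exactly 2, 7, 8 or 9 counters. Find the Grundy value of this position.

1

Build the Grundy sequence with g(k) = mex{g(k−s) : s ∈ {2, 7, 8, 9}, s ≤ k}:
k:     0  1  2  3  4  5  6  7  8  9 10 11 12 13 14 15 16 17 18
g(k):  0  0  1  1  0  0  1  1  2  2  3  3  2  2  3  0  0  1  1
So g(18) = 1.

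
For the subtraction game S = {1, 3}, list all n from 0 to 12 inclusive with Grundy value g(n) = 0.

0, 2, 4, 6, 8, 10, 12

Compute g(0), g(1), … for moves {1, 3}:
g(0) = mex{} = 0
g(1) = mex{0} = 1
g(2) = mex{1} = 0
g(3) = mex{0} = 1
g(4) = mex{1} = 0
g(5) = mex{0} = 1
g(6) = mex{1} = 0
g(7) = mex{0} = 1
g(8) = mex{1} = 0
g(9) = mex{0} = 1
g(10) = mex{1} = 0
g(11) = mex{0} = 1
g(12) = mex{1} = 0
The P-positions (g = 0) in 0..12 are 0, 2, 4, 6, 8, 10, 12.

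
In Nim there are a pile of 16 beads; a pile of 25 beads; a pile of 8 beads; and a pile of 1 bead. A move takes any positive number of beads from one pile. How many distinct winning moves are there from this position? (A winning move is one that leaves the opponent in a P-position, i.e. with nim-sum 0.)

0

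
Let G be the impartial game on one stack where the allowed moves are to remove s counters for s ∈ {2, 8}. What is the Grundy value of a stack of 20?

0

Build the Grundy sequence with g(k) = mex{g(k−s) : s ∈ {2, 8}, s ≤ k}:
k:     0  1  2  3  4  5  6  7  8  9 10 11 12 13 14 15 16 17 18 19 20
g(k):  0  0  1  1  0  0  1  1  2  2  0  0  1  1  0  0  1  1  2  2  0
So g(20) = 0.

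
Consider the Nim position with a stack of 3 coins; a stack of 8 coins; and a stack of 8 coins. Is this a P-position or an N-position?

Bitwise XOR of the heap sizes:
  0011  (3)
  1000  (8)
  1000  (8)
  ----
  0011  (3)
The nim-sum is 3 ≠ 0, so this is an N-position: the player to move can win.

N-position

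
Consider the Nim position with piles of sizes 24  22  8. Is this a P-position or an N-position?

N-position

Nim-sum: 24 ⊕ 22 ⊕ 8 = 6.
The nim-sum is 6 ≠ 0, so this is an N-position: the player to move can win.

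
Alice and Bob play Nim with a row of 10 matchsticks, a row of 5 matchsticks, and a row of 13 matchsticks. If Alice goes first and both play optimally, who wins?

Alice wins

Nim-sum: 10 XOR 5 XOR 13 = 2.
The nim-sum is 2 ≠ 0, so this is an N-position: the player to move can win; Alice has a winning move.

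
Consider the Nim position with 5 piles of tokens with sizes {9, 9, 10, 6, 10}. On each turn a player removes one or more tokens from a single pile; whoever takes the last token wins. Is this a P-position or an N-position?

In binary:
  1001  (9)
  1001  (9)
  1010  (10)
  0110  (6)
  1010  (10)
  ----
  0110  (6)
The nim-sum is 6 ≠ 0, so this is an N-position: the player to move can win.

N-position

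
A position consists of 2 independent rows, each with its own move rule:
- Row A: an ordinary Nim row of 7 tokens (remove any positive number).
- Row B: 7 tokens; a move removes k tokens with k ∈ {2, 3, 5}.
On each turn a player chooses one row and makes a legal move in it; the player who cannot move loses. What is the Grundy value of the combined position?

Row A is a plain Nim row of size 7, so its Grundy value is 7.
Build the Grundy sequence for row B with g(k) = mex{g(k−s) : s ∈ {2, 3, 5}, s ≤ k}:
k:     0  1  2  3  4  5  6  7
g(k):  0  0  1  1  2  2  3  0
So g(7) = 0.
By the Sprague-Grundy theorem, the Grundy value of a sum of independent games is the XOR of the component values.
Combined value = 7 ⊕ 0 = 7.

7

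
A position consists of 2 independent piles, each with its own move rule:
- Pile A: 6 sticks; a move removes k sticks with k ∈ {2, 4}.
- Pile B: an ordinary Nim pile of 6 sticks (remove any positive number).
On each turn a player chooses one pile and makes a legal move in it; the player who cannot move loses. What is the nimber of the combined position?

Grundy values for pile A (subtraction set {2, 4}):
k:     0  1  2  3  4  5  6
g(k):  0  0  1  1  2  2  0
So g(6) = 0.
Pile B is a plain Nim pile of size 6, so its Grundy value is 6.
By the Sprague-Grundy theorem, the Grundy value of a sum of independent games is the XOR of the component values.
Combined value = 0 XOR 6 = 6.

6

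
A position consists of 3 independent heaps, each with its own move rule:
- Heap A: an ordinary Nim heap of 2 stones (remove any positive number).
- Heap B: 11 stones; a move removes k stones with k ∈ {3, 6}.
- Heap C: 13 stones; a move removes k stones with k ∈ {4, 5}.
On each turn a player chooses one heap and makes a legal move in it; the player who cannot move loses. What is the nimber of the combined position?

3

Heap A is a plain Nim heap of size 2, so its Grundy value is 2.
For heap B, compute g(0), g(1), … with moves {3, 6}:
g(0) = mex{} = 0
g(1) = mex{} = 0
g(2) = mex{} = 0
g(3) = mex{0} = 1
g(4) = mex{0} = 1
g(5) = mex{0} = 1
g(6) = mex{0,1} = 2
g(7) = mex{0,1} = 2
g(8) = mex{0,1} = 2
g(9) = mex{1,2} = 0
g(10) = mex{1,2} = 0
g(11) = mex{1,2} = 0
So g(11) = 0.
Build the Grundy sequence for heap C with g(k) = mex{g(k−s) : s ∈ {4, 5}, s ≤ k}:
k:     0  1  2  3  4  5  6  7  8  9 10 11 12 13
g(k):  0  0  0  0  1  1  1  1  2  0  0  0  0  1
So g(13) = 1.
The value of a disjunctive sum is the nim-sum of the parts.
Combined value = 2 ⊕ 0 ⊕ 1 = 3.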